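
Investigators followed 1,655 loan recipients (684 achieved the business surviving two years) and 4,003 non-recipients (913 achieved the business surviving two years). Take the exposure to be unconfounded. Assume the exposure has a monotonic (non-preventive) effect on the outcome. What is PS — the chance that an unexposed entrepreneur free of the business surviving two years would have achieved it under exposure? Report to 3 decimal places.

p₁ = P(outcome | exposed) = 684/1655 = 0.41329
p₀ = P(outcome | unexposed) = 913/4003 = 0.22808
Under exogeneity and monotonicity, PS = (p₁ − p₀) / (1 − p₀).
PS = (0.41329 − 0.22808) / (1 − 0.22808) = 0.18521 / 0.77192 ≈ 0.2399

PS ≈ 0.240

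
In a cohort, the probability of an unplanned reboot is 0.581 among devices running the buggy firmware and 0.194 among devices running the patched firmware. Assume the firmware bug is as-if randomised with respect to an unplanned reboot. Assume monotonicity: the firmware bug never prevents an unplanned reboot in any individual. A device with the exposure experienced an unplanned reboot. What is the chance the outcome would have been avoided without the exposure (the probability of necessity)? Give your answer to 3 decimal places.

PN ≈ 0.666

Let p₁ = 0.581, p₀ = 0.194.
Under exogeneity and monotonicity, PN = (p₁ − p₀) / p₁.
PN = (0.581 − 0.194) / 0.581 = 0.387 / 0.581 ≈ 0.6661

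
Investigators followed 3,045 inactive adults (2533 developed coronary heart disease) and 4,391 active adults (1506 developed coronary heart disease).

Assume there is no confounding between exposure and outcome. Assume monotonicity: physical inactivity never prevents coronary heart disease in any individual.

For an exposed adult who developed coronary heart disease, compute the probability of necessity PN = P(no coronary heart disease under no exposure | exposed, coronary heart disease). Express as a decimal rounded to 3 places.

p₁ = P(outcome | exposed) = 2533/3045 = 0.83186
p₀ = P(outcome | unexposed) = 1506/4391 = 0.34297
Under exogeneity and monotonicity, PN = (p₁ − p₀) / p₁.
PN = (0.83186 − 0.34297) / 0.83186 = 0.48888 / 0.83186 ≈ 0.5877

PN ≈ 0.588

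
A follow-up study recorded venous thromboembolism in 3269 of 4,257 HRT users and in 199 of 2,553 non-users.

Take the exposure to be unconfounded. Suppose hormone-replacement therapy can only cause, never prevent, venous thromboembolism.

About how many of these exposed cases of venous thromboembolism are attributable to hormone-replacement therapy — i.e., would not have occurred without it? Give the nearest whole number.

about 2937 cases

p₁ = P(outcome | exposed) = 3269/4257 = 0.76791
p₀ = P(outcome | unexposed) = 199/2553 = 0.077948
PN = (p₁ − p₀)/p₁ = (0.76791 − 0.077948) / 0.76791 ≈ 0.89849.
Attributable cases ≈ PN × (exposed cases) = 0.89849 × 3269 ≈ 2937.18.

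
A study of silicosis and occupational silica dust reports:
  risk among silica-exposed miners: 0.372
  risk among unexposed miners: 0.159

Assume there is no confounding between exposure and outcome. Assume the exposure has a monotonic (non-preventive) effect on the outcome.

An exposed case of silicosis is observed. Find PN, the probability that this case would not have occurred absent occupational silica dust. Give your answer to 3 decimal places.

PN ≈ 0.573

Let p₁ = 0.372, p₀ = 0.159.
Under exogeneity and monotonicity, PN = (p₁ − p₀) / p₁.
PN = (0.372 − 0.159) / 0.372 = 0.213 / 0.372 ≈ 0.5726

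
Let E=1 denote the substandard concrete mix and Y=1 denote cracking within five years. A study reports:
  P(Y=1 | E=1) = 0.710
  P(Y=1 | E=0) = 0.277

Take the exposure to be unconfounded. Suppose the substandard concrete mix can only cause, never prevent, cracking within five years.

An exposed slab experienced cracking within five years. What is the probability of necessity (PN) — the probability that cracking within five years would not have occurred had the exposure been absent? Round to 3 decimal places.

PN ≈ 0.610

Let p₁ = 0.71, p₀ = 0.277.
Under exogeneity and monotonicity, PN = (p₁ − p₀) / p₁.
PN = (0.71 − 0.277) / 0.71 = 0.433 / 0.71 ≈ 0.6099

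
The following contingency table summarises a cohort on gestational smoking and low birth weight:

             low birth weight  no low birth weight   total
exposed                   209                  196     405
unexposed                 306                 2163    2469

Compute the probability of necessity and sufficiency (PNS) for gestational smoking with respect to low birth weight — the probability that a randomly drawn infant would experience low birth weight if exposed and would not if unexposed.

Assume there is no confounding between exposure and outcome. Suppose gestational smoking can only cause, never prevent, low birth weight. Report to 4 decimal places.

p₁ = P(outcome | exposed) = 209/405 = 0.51605
p₀ = P(outcome | unexposed) = 306/2469 = 0.12394
Under exogeneity and monotonicity, PNS = p₁ − p₀.
PNS = 0.51605 − 0.12394 = 0.39211

PNS ≈ 0.3921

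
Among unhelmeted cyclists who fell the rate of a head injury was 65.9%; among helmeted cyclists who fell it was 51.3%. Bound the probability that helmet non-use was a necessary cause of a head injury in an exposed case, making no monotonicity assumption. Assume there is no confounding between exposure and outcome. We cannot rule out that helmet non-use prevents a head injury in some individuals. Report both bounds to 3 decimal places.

p₁ = 0.659, p₀ = 0.513.
Under exogeneity alone the bounds on PN are max{0,(p₁−p₀)/p₁} ≤ PN ≤ min{1,(1−p₀)/p₁}.
  lower = (p₁ − p₀)/p₁ = 0.146 / 0.659 ≈ 0.2215
  upper = min{1, (1 − p₀)/p₁} = 0.487 / 0.659 ≈ 0.7390

0.222 ≤ PN ≤ 0.739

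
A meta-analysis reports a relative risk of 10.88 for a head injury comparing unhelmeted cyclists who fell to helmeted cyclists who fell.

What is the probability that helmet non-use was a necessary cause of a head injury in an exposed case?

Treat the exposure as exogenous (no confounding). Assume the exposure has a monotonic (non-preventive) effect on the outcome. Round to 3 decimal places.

Under exogeneity and monotonicity, PN = (RR − 1) / RR = 1 − 1/RR.
PN = (10.88 − 1) / 10.88 = 9.88 / 10.88 ≈ 0.9081

PN ≈ 0.908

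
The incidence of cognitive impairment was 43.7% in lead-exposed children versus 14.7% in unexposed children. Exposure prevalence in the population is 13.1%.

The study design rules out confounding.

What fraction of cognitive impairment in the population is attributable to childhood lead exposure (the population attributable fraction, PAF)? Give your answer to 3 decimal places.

PAF ≈ 0.205

p₁ = 0.437, p₀ = 0.147.
Overall risk P(Y=1) = π·p₁ + (1−π)·p₀ = 0.131×0.437 + 0.869×0.147 = 0.18499.
Under exogeneity, PAF = [P(Y=1) − p₀] / P(Y=1).
PAF = (0.18499 − 0.147) / 0.18499 ≈ 0.2054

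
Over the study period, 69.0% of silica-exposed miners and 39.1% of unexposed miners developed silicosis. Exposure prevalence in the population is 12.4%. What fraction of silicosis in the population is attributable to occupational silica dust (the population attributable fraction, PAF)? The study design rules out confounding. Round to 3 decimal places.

p₁ = 0.69, p₀ = 0.391.
Overall risk P(Y=1) = π·p₁ + (1−π)·p₀ = 0.124×0.69 + 0.876×0.391 = 0.42808.
Under exogeneity, PAF = [P(Y=1) − p₀] / P(Y=1).
PAF = (0.42808 − 0.391) / 0.42808 ≈ 0.0866

PAF ≈ 0.087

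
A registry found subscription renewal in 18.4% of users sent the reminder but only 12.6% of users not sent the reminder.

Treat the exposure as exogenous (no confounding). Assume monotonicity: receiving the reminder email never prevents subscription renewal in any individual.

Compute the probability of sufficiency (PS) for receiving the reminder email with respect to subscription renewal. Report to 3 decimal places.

PS ≈ 0.066

p₁ = 0.184, p₀ = 0.126.
Under exogeneity and monotonicity, PS = (p₁ − p₀) / (1 − p₀).
PS = (0.184 − 0.126) / (1 − 0.126) = 0.058 / 0.874 ≈ 0.0664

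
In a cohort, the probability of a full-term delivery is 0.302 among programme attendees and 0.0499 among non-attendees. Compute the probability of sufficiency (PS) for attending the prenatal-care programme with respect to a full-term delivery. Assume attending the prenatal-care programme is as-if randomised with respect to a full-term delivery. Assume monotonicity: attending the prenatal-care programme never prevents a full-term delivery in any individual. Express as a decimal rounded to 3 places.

PS ≈ 0.265

Let p₁ = 0.302, p₀ = 0.0499.
Under exogeneity and monotonicity, PS = (p₁ − p₀) / (1 − p₀).
PS = (0.302 − 0.0499) / (1 − 0.0499) = 0.2521 / 0.9501 ≈ 0.2653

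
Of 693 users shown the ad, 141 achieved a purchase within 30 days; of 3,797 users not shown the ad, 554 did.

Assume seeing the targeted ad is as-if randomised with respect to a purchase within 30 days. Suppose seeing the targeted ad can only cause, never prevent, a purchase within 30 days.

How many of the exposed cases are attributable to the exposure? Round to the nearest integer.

p₁ = P(outcome | exposed) = 141/693 = 0.20346
p₀ = P(outcome | unexposed) = 554/3797 = 0.1459
PN = (p₁ − p₀)/p₁ = (0.20346 − 0.1459) / 0.20346 ≈ 0.28289.
Attributable cases ≈ PN × (exposed cases) = 0.28289 × 141 ≈ 39.89.

about 40 cases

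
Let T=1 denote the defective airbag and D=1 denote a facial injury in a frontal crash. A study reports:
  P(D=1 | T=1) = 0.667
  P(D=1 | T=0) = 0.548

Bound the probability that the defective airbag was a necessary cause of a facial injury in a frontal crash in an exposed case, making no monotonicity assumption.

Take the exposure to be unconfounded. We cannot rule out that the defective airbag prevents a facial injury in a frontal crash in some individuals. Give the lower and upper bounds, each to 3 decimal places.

Let p₁ = 0.667, p₀ = 0.548.
Under exogeneity alone the bounds on PN are max{0,(p₁−p₀)/p₁} ≤ PN ≤ min{1,(1−p₀)/p₁}.
  lower = (p₁ − p₀)/p₁ = 0.119 / 0.667 ≈ 0.1784
  upper = min{1, (1 − p₀)/p₁} = 0.452 / 0.667 ≈ 0.6777

0.178 ≤ PN ≤ 0.678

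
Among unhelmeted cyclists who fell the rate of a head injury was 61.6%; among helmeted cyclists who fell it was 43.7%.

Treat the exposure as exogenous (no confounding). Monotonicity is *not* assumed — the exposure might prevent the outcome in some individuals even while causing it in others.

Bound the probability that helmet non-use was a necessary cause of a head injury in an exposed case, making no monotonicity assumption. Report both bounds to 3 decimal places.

p₁ = 0.616, p₀ = 0.437.
Under exogeneity alone the bounds on PN are max{0,(p₁−p₀)/p₁} ≤ PN ≤ min{1,(1−p₀)/p₁}.
  lower = (p₁ − p₀)/p₁ = 0.179 / 0.616 ≈ 0.2906
  upper = min{1, (1 − p₀)/p₁} = 0.563 / 0.616 ≈ 0.9140

0.291 ≤ PN ≤ 0.914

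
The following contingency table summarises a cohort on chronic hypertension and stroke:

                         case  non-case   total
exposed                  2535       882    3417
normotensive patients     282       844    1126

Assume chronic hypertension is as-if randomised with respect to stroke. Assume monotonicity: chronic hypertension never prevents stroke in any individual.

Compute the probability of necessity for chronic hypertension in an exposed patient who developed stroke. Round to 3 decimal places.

PN ≈ 0.662

p₁ = P(outcome | exposed) = 2535/3417 = 0.74188
p₀ = P(outcome | unexposed) = 282/1126 = 0.25044
Under exogeneity and monotonicity, PN = (p₁ − p₀) / p₁.
PN = (0.74188 − 0.25044) / 0.74188 = 0.49143 / 0.74188 ≈ 0.6624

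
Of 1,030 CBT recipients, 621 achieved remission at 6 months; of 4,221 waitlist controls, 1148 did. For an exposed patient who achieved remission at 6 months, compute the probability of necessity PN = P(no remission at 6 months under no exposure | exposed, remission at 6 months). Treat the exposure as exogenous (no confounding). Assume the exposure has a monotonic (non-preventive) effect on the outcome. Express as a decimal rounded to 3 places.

p₁ = P(outcome | exposed) = 621/1030 = 0.60291
p₀ = P(outcome | unexposed) = 1148/4221 = 0.27197
Under exogeneity and monotonicity, PN = (p₁ − p₀) / p₁.
PN = (0.60291 − 0.27197) / 0.60291 = 0.33094 / 0.60291 ≈ 0.5489

PN ≈ 0.549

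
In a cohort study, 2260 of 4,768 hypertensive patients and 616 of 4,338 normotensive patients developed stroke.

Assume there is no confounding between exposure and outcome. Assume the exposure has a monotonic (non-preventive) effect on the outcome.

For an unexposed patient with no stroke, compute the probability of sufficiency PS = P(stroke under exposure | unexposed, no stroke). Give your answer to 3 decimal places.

PS ≈ 0.387

p₁ = P(outcome | exposed) = 2260/4768 = 0.47399
p₀ = P(outcome | unexposed) = 616/4338 = 0.142
Under exogeneity and monotonicity, PS = (p₁ − p₀) / (1 − p₀).
PS = (0.47399 − 0.142) / (1 − 0.142) = 0.33199 / 0.858 ≈ 0.3869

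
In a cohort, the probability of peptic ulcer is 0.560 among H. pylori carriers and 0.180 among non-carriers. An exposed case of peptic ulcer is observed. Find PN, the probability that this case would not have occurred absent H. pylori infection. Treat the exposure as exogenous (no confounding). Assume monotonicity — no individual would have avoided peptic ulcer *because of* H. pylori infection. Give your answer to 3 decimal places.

Let p₁ = 0.56, p₀ = 0.18.
Under exogeneity and monotonicity, PN = (p₁ − p₀) / p₁.
PN = (0.56 − 0.18) / 0.56 = 0.38 / 0.56 ≈ 0.6786

PN ≈ 0.679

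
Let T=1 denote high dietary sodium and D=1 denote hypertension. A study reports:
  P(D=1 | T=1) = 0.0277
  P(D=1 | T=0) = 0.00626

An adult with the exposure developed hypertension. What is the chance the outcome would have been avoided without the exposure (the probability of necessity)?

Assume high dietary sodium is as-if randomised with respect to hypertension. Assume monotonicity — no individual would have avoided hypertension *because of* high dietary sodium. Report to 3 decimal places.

PN ≈ 0.774

Let p₁ = 0.0277, p₀ = 0.00626.
Under exogeneity and monotonicity, PN = (p₁ − p₀) / p₁.
PN = (0.0277 − 0.00626) / 0.0277 = 0.02144 / 0.0277 ≈ 0.7740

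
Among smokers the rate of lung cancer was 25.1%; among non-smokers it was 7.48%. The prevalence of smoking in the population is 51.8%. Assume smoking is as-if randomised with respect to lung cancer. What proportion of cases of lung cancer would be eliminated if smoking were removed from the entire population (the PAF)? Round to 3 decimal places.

p₁ = 0.251, p₀ = 0.0748.
Overall risk P(Y=1) = π·p₁ + (1−π)·p₀ = 0.518×0.251 + 0.482×0.0748 = 0.16607.
Under exogeneity, PAF = [P(Y=1) − p₀] / P(Y=1).
PAF = (0.16607 − 0.0748) / 0.16607 ≈ 0.5496

PAF ≈ 0.550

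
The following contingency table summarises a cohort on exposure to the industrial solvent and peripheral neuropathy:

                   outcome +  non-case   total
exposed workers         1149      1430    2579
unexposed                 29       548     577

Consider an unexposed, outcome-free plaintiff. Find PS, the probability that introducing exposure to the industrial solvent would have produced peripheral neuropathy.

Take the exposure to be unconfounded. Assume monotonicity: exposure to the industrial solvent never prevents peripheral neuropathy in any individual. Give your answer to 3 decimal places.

PS ≈ 0.416

p₁ = P(outcome | exposed) = 1149/2579 = 0.44552
p₀ = P(outcome | unexposed) = 29/577 = 0.05026
Under exogeneity and monotonicity, PS = (p₁ − p₀)/(1 − p₀).
PS = (0.44552 − 0.05026) / 0.94974 ≈ 0.4162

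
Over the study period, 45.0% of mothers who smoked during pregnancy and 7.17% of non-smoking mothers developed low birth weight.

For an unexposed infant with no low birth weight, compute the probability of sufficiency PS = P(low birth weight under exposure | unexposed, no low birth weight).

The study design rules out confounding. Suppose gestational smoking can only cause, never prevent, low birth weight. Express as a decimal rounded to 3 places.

p₁ = 0.45, p₀ = 0.0717.
Under exogeneity and monotonicity, PS = (p₁ − p₀) / (1 − p₀).
PS = (0.45 − 0.0717) / (1 − 0.0717) = 0.3783 / 0.9283 ≈ 0.4075

PS ≈ 0.408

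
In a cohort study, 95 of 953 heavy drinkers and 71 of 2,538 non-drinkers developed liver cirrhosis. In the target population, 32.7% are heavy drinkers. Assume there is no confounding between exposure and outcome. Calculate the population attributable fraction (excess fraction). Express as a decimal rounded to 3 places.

PAF ≈ 0.456

p₁ = P(outcome | exposed) = 95/953 = 0.099685
p₀ = P(outcome | unexposed) = 71/2538 = 0.027975
Overall risk P(Y=1) = π·p₁ + (1−π)·p₀ = 0.327×0.099685 + 0.673×0.027975 = 0.051424.
Under exogeneity, PAF = [P(Y=1) − p₀] / P(Y=1).
PAF = (0.051424 − 0.027975) / 0.051424 ≈ 0.4560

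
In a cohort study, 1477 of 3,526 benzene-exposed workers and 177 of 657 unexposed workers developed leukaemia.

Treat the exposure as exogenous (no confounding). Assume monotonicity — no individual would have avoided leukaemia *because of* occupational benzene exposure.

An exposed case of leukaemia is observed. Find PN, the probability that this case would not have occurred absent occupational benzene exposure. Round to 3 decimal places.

PN ≈ 0.357

p₁ = P(outcome | exposed) = 1477/3526 = 0.41889
p₀ = P(outcome | unexposed) = 177/657 = 0.26941
Under exogeneity and monotonicity, PN = (p₁ − p₀) / p₁.
PN = (0.41889 − 0.26941) / 0.41889 = 0.14948 / 0.41889 ≈ 0.3569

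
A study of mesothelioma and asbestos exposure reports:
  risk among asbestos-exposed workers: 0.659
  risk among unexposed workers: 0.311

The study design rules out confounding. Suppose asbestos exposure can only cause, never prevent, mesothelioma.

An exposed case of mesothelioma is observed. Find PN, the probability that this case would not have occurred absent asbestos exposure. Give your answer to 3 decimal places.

PN ≈ 0.528

Let p₁ = 0.659, p₀ = 0.311.
Under exogeneity and monotonicity, PN = (p₁ − p₀) / p₁.
PN = (0.659 − 0.311) / 0.659 = 0.348 / 0.659 ≈ 0.5281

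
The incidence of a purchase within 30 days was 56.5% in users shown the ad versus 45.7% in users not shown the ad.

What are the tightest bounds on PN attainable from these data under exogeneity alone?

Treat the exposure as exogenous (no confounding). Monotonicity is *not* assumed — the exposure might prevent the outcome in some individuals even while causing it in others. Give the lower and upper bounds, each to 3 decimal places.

p₁ = 0.565, p₀ = 0.457.
Under exogeneity alone the bounds on PN are max{0,(p₁−p₀)/p₁} ≤ PN ≤ min{1,(1−p₀)/p₁}.
  lower = (p₁ − p₀)/p₁ = 0.108 / 0.565 ≈ 0.1912
  upper = min{1, (1 − p₀)/p₁} = 0.543 / 0.565 ≈ 0.9611

0.191 ≤ PN ≤ 0.961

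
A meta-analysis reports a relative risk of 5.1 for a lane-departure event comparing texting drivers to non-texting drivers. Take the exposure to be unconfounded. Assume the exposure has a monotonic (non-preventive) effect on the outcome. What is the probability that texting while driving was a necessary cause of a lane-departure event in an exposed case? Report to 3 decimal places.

PN ≈ 0.804

Under exogeneity and monotonicity, PN = (RR − 1) / RR = 1 − 1/RR.
PN = (5.1 − 1) / 5.1 = 4.1 / 5.1 ≈ 0.8039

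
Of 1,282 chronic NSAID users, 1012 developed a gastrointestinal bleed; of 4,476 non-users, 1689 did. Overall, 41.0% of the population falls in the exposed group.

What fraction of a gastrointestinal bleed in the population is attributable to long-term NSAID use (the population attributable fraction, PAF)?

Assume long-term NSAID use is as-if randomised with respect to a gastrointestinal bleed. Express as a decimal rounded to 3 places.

p₁ = P(outcome | exposed) = 1012/1282 = 0.78939
p₀ = P(outcome | unexposed) = 1689/4476 = 0.37735
Overall risk P(Y=1) = π·p₁ + (1−π)·p₀ = 0.41×0.78939 + 0.59×0.37735 = 0.54628.
Under exogeneity, PAF = [P(Y=1) − p₀] / P(Y=1).
PAF = (0.54628 − 0.37735) / 0.54628 ≈ 0.3093

PAF ≈ 0.309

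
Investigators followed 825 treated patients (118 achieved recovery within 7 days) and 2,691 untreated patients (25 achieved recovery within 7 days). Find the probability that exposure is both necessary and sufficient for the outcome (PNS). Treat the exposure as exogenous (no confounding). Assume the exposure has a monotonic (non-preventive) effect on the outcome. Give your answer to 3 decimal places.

PNS ≈ 0.134

p₁ = P(outcome | exposed) = 118/825 = 0.14303
p₀ = P(outcome | unexposed) = 25/2691 = 0.0092902
Under exogeneity and monotonicity, PNS = p₁ − p₀.
PNS = 0.14303 − 0.0092902 = 0.13374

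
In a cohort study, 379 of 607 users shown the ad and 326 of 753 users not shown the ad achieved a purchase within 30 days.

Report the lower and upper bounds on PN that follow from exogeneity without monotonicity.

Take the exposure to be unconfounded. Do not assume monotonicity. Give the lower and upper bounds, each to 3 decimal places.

p₁ = P(outcome | exposed) = 379/607 = 0.62438
p₀ = P(outcome | unexposed) = 326/753 = 0.43293
Under exogeneity alone the bounds on PN are max{0,(p₁−p₀)/p₁} ≤ PN ≤ min{1,(1−p₀)/p₁}.
  lower = (p₁ − p₀)/p₁ = 0.19145 / 0.62438 ≈ 0.3066
  upper = min{1, (1 − p₀)/p₁} = 0.56707 / 0.62438 ≈ 0.9082

0.307 ≤ PN ≤ 0.908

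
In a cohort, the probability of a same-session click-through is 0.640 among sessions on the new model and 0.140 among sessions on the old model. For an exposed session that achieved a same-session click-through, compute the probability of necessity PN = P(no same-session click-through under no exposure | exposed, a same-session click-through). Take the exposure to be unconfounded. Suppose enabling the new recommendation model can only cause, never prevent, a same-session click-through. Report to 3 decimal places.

Let p₁ = 0.64, p₀ = 0.14.
Under exogeneity and monotonicity, PN = (p₁ − p₀) / p₁.
PN = (0.64 − 0.14) / 0.64 = 0.5 / 0.64 ≈ 0.7812

PN ≈ 0.781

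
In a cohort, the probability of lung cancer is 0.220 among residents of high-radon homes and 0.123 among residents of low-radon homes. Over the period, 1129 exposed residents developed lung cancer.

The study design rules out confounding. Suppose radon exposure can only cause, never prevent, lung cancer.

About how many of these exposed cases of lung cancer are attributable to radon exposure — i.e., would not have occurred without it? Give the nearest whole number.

Let p₁ = 0.22, p₀ = 0.123.
PN = (p₁ − p₀)/p₁ = (0.22 − 0.123) / 0.22 ≈ 0.44091.
Attributable cases ≈ PN × (exposed cases) = 0.44091 × 1129 ≈ 497.79.

about 498 cases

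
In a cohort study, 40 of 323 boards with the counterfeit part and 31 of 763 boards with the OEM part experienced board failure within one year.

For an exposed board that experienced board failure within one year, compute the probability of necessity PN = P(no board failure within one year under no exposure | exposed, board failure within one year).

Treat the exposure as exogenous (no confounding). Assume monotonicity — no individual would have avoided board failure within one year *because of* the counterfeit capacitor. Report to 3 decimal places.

p₁ = P(outcome | exposed) = 40/323 = 0.12384
p₀ = P(outcome | unexposed) = 31/763 = 0.040629
Under exogeneity and monotonicity, PN = (p₁ − p₀) / p₁.
PN = (0.12384 − 0.040629) / 0.12384 = 0.08321 / 0.12384 ≈ 0.6719

PN ≈ 0.672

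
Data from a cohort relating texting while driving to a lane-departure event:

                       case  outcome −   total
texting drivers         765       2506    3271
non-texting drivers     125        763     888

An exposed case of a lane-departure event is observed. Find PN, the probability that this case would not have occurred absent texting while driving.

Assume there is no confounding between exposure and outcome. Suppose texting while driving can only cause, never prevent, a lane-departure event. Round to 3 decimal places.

PN ≈ 0.398

p₁ = P(outcome | exposed) = 765/3271 = 0.23387
p₀ = P(outcome | unexposed) = 125/888 = 0.14077
Under exogeneity and monotonicity, PN = (p₁ − p₀)/p₁.
PN = (0.23387 − 0.14077) / 0.23387 ≈ 0.3981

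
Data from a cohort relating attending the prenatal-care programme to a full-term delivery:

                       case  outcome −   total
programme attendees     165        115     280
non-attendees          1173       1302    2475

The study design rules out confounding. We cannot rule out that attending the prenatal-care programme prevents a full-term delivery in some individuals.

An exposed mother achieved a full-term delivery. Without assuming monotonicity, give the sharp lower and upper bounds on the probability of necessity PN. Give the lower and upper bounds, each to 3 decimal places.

0.196 ≤ PN ≤ 0.893

p₁ = P(outcome | exposed) = 165/280 = 0.58929
p₀ = P(outcome | unexposed) = 1173/2475 = 0.47394
Under exogeneity alone the bounds on PN are max{0,(p₁−p₀)/p₁} ≤ PN ≤ min{1,(1−p₀)/p₁}.
  lower = (p₁ − p₀)/p₁ = 0.11535 / 0.58929 ≈ 0.1957
  upper = min{1, (1 − p₀)/p₁} = 0.52606 / 0.58929 ≈ 0.8927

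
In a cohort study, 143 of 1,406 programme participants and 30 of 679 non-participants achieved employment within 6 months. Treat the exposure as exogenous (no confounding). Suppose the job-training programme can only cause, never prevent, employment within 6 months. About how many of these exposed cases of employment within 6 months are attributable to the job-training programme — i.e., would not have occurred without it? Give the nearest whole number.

p₁ = P(outcome | exposed) = 143/1406 = 0.10171
p₀ = P(outcome | unexposed) = 30/679 = 0.044183
PN = (p₁ − p₀)/p₁ = (0.10171 − 0.044183) / 0.10171 ≈ 0.56559.
Attributable cases ≈ PN × (exposed cases) = 0.56559 × 143 ≈ 80.88.

about 81 cases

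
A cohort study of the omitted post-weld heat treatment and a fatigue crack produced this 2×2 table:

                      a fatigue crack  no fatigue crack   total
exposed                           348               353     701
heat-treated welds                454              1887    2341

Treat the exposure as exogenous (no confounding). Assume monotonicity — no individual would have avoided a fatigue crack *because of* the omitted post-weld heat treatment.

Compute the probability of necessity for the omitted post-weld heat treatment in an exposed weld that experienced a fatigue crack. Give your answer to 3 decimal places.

p₁ = P(outcome | exposed) = 348/701 = 0.49643
p₀ = P(outcome | unexposed) = 454/2341 = 0.19393
Under exogeneity and monotonicity, PN = (p₁ − p₀) / p₁.
PN = (0.49643 − 0.19393) / 0.49643 = 0.3025 / 0.49643 ≈ 0.6093

PN ≈ 0.609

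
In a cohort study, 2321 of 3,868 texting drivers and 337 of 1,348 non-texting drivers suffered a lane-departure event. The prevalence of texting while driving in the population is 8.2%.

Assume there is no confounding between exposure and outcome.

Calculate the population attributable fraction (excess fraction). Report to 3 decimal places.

PAF ≈ 0.103

p₁ = P(outcome | exposed) = 2321/3868 = 0.60005
p₀ = P(outcome | unexposed) = 337/1348 = 0.25
Overall risk P(Y=1) = π·p₁ + (1−π)·p₀ = 0.082×0.60005 + 0.918×0.25 = 0.2787.
Under exogeneity, PAF = [P(Y=1) − p₀] / P(Y=1).
PAF = (0.2787 − 0.25) / 0.2787 ≈ 0.1030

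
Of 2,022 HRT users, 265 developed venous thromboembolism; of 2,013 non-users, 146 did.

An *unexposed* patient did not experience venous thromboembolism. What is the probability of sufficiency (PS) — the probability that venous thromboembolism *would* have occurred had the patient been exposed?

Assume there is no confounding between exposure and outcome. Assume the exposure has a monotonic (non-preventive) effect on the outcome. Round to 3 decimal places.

p₁ = P(outcome | exposed) = 265/2022 = 0.13106
p₀ = P(outcome | unexposed) = 146/2013 = 0.072529
Under exogeneity and monotonicity, PS = (p₁ − p₀) / (1 − p₀).
PS = (0.13106 − 0.072529) / (1 − 0.072529) = 0.05853 / 0.92747 ≈ 0.0631

PS ≈ 0.063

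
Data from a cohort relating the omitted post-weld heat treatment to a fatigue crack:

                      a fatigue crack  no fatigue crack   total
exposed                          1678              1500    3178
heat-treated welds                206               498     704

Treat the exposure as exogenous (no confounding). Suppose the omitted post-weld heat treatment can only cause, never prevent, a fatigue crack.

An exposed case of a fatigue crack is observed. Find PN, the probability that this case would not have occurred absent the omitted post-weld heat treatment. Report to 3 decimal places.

PN ≈ 0.446

p₁ = P(outcome | exposed) = 1678/3178 = 0.52801
p₀ = P(outcome | unexposed) = 206/704 = 0.29261
Under exogeneity and monotonicity, PN = (p₁ − p₀)/p₁.
PN = (0.52801 − 0.29261) / 0.52801 ≈ 0.4458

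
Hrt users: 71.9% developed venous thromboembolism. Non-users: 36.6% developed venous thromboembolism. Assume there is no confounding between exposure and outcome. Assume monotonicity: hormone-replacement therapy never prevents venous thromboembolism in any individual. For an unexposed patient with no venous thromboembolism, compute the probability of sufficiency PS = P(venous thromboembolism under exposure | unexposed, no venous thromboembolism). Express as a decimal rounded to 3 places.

PS ≈ 0.557

p₁ = 0.719, p₀ = 0.366.
Under exogeneity and monotonicity, PS = (p₁ − p₀) / (1 − p₀).
PS = (0.719 − 0.366) / (1 − 0.366) = 0.353 / 0.634 ≈ 0.5568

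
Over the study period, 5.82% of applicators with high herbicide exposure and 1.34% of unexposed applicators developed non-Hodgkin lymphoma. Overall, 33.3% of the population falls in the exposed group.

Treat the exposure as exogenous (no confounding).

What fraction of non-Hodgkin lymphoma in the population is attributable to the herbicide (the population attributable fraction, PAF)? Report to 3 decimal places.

PAF ≈ 0.527

p₁ = 0.0582, p₀ = 0.0134.
Overall risk P(Y=1) = π·p₁ + (1−π)·p₀ = 0.333×0.0582 + 0.667×0.0134 = 0.028318.
Under exogeneity, PAF = [P(Y=1) − p₀] / P(Y=1).
PAF = (0.028318 − 0.0134) / 0.028318 ≈ 0.5268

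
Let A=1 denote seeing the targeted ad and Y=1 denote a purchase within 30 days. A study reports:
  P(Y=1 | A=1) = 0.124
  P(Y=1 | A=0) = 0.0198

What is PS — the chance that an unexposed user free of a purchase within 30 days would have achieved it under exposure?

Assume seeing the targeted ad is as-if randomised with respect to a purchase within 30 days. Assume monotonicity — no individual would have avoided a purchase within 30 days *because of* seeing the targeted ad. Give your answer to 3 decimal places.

PS ≈ 0.106

Let p₁ = 0.124, p₀ = 0.0198.
Under exogeneity and monotonicity, PS = (p₁ − p₀) / (1 − p₀).
PS = (0.124 − 0.0198) / (1 − 0.0198) = 0.1042 / 0.9802 ≈ 0.1063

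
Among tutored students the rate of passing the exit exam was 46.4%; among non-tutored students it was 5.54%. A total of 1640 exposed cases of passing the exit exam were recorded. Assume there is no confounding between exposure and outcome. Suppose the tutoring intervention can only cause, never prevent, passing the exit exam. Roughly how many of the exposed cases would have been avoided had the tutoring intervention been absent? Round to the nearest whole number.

p₁ = 0.464, p₀ = 0.0554.
PN = (p₁ − p₀)/p₁ = (0.464 − 0.0554) / 0.464 ≈ 0.88060.
Attributable cases ≈ PN × (exposed cases) = 0.88060 × 1640 ≈ 1444.19.

about 1444 cases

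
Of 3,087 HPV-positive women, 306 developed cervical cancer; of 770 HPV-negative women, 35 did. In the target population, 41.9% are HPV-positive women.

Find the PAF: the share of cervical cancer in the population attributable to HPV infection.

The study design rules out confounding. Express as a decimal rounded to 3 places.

p₁ = P(outcome | exposed) = 306/3087 = 0.099125
p₀ = P(outcome | unexposed) = 35/770 = 0.045455
Overall risk P(Y=1) = π·p₁ + (1−π)·p₀ = 0.419×0.099125 + 0.581×0.045455 = 0.067943.
Under exogeneity, PAF = [P(Y=1) − p₀] / P(Y=1).
PAF = (0.067943 − 0.045455) / 0.067943 ≈ 0.3310

PAF ≈ 0.331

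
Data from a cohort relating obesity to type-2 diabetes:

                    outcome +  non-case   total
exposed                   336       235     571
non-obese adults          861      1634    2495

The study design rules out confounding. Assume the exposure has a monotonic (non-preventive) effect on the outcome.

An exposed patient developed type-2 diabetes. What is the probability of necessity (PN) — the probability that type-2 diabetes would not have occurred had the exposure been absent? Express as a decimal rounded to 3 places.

PN ≈ 0.414

p₁ = P(outcome | exposed) = 336/571 = 0.58844
p₀ = P(outcome | unexposed) = 861/2495 = 0.34509
Under exogeneity and monotonicity, PN = (p₁ − p₀)/p₁.
PN = (0.58844 − 0.34509) / 0.58844 ≈ 0.4136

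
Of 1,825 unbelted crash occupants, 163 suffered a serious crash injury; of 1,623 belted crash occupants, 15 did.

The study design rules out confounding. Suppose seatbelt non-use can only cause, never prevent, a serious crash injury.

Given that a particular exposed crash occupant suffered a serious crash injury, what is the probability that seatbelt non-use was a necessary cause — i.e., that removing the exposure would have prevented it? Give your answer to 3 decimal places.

p₁ = P(outcome | exposed) = 163/1825 = 0.089315
p₀ = P(outcome | unexposed) = 15/1623 = 0.0092421
Under exogeneity and monotonicity, PN = (p₁ − p₀) / p₁.
PN = (0.089315 − 0.0092421) / 0.089315 = 0.080073 / 0.089315 ≈ 0.8965

PN ≈ 0.897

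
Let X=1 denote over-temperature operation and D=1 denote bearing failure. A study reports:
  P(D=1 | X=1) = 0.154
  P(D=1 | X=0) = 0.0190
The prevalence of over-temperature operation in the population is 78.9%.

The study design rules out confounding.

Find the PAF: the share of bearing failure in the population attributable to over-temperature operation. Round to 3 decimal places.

Let p₁ = 0.154, p₀ = 0.019.
Overall risk P(Y=1) = π·p₁ + (1−π)·p₀ = 0.789×0.154 + 0.211×0.019 = 0.12552.
Under exogeneity, PAF = [P(Y=1) − p₀] / P(Y=1).
PAF = (0.12552 − 0.019) / 0.12552 ≈ 0.8486

PAF ≈ 0.849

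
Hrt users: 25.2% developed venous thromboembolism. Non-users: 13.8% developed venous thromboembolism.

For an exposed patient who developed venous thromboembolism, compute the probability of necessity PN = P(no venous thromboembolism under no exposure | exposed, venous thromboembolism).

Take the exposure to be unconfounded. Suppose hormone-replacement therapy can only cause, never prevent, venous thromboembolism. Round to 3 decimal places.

PN ≈ 0.452

p₁ = 0.252, p₀ = 0.138.
Under exogeneity and monotonicity, PN = (p₁ − p₀) / p₁.
PN = (0.252 − 0.138) / 0.252 = 0.114 / 0.252 ≈ 0.4524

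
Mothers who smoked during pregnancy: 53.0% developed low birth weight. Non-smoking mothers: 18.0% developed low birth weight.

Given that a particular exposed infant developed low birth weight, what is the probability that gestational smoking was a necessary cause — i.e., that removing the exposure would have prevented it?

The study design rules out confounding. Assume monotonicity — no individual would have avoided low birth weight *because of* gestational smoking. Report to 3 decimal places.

p₁ = 0.53, p₀ = 0.18.
Under exogeneity and monotonicity, PN = (p₁ − p₀) / p₁.
PN = (0.53 − 0.18) / 0.53 = 0.35 / 0.53 ≈ 0.6604

PN ≈ 0.660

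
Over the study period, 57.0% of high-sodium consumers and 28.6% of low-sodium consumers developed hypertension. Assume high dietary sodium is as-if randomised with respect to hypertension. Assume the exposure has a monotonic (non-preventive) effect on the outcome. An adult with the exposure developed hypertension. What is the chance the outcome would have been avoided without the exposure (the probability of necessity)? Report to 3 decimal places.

p₁ = 0.57, p₀ = 0.286.
Under exogeneity and monotonicity, PN = (p₁ − p₀) / p₁.
PN = (0.57 − 0.286) / 0.57 = 0.284 / 0.57 ≈ 0.4982

PN ≈ 0.498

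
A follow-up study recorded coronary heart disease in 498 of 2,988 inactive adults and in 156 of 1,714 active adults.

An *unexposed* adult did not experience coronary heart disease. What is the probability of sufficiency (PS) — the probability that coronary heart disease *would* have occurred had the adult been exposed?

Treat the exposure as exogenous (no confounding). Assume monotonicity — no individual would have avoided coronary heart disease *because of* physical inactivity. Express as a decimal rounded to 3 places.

p₁ = P(outcome | exposed) = 498/2988 = 0.16667
p₀ = P(outcome | unexposed) = 156/1714 = 0.091015
Under exogeneity and monotonicity, PS = (p₁ − p₀) / (1 − p₀).
PS = (0.16667 − 0.091015) / (1 − 0.091015) = 0.075651 / 0.90898 ≈ 0.0832

PS ≈ 0.083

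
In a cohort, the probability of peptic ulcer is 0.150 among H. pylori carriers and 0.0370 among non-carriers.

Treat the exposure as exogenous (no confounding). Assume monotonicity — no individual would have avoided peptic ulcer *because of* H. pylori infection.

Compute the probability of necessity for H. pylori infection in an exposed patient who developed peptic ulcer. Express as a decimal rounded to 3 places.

Let p₁ = 0.15, p₀ = 0.037.
Under exogeneity and monotonicity, PN = (p₁ − p₀) / p₁.
PN = (0.15 − 0.037) / 0.15 = 0.113 / 0.15 ≈ 0.7533

PN ≈ 0.753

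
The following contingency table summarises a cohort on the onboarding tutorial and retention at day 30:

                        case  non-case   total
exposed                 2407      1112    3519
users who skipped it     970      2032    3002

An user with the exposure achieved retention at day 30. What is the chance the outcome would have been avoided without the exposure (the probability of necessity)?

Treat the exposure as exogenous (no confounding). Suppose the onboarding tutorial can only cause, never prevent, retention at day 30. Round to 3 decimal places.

p₁ = P(outcome | exposed) = 2407/3519 = 0.684
p₀ = P(outcome | unexposed) = 970/3002 = 0.32312
Under exogeneity and monotonicity, PN = (p₁ − p₀) / p₁.
PN = (0.684 − 0.32312) / 0.684 = 0.36088 / 0.684 ≈ 0.5276

PN ≈ 0.528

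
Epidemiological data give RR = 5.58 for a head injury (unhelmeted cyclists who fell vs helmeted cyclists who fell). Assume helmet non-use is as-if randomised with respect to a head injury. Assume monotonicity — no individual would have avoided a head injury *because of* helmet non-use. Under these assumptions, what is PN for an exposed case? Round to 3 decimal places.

PN ≈ 0.821

Under exogeneity and monotonicity, PN = (RR − 1) / RR = 1 − 1/RR.
PN = (5.58 − 1) / 5.58 = 4.58 / 5.58 ≈ 0.8208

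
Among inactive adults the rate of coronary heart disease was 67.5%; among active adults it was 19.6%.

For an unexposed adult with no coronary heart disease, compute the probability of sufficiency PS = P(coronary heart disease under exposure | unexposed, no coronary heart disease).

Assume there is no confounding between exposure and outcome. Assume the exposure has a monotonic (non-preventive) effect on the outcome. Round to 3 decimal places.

p₁ = 0.675, p₀ = 0.196.
Under exogeneity and monotonicity, PS = (p₁ − p₀) / (1 − p₀).
PS = (0.675 − 0.196) / (1 − 0.196) = 0.479 / 0.804 ≈ 0.5958

PS ≈ 0.596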